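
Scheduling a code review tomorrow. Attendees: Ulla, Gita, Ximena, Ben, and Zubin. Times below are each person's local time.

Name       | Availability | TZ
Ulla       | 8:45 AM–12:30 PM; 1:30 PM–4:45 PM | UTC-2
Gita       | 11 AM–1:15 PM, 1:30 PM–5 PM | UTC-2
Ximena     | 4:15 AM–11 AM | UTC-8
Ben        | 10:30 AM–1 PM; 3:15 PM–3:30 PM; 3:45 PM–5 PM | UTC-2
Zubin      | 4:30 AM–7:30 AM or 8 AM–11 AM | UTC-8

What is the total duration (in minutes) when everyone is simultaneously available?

Ulla in UTC: 10:45-14:30, 15:30-18:45 (add 2h to convert from UTC-2).
Gita in UTC: 13:00-15:15, 15:30-19:00 (add 2h to convert from UTC-2).
Ximena in UTC: 12:15-19:00 (add 8h to convert from UTC-8).
Ben in UTC: 12:30-15:00, 17:15-17:30, 17:45-19:00 (add 2h to convert from UTC-2).
Zubin in UTC: 12:30-15:30, 16:00-19:00 (add 8h to convert from UTC-8).
Ulla ∩ Gita: 13:00-14:30, 15:30-18:45.
Ulla ∩ Gita ∩ Ximena: 13:00-14:30, 15:30-18:45.
Ulla ∩ Gita ∩ Ximena ∩ Ben: 13:00-14:30, 17:15-17:30, 17:45-18:45.
Ulla ∩ Gita ∩ Ximena ∩ Ben ∩ Zubin: 13:00-14:30, 17:15-17:30, 17:45-18:45.
Summing the common windows: 90 + 15 + 60 = 165 minutes.

165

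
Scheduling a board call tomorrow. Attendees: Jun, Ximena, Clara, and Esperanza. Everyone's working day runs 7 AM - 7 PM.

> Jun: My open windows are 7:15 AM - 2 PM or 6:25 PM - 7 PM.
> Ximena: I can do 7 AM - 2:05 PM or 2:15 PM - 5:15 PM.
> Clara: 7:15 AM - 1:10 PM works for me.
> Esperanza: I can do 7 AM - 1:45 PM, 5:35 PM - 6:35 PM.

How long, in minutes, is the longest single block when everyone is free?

Jun ∩ Ximena: 07:15-14:00.
Jun ∩ Ximena ∩ Clara: 07:15-13:10.
Jun ∩ Ximena ∩ Clara ∩ Esperanza: 07:15-13:10.
The longest is 07:15-13:10 at 355 minutes.

355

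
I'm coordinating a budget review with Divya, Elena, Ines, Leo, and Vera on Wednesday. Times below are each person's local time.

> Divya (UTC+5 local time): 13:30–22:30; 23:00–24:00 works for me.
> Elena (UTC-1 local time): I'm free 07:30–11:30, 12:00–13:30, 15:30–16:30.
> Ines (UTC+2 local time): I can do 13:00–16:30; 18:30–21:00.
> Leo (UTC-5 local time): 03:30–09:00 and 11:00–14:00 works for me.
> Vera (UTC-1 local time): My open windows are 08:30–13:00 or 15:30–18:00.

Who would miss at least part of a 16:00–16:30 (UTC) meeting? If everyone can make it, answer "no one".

Elena, Ines, Vera

Divya in UTC: 08:30-17:30, 18:00-19:00 (subtract 5h to convert from UTC+5).
Elena in UTC: 08:30-12:30, 13:00-14:30, 16:30-17:30 (add 1h to convert from UTC-1).
Ines in UTC: 11:00-14:30, 16:30-19:00 (subtract 2h to convert from UTC+2).
Leo in UTC: 08:30-14:00, 16:00-19:00 (add 5h to convert from UTC-5).
Vera in UTC: 09:30-14:00, 16:30-19:00 (add 1h to convert from UTC-1).
Divya: free for 16:00-16:30. Elena: not fully free for 16:00-16:30. Ines: not fully free for 16:00-16:30. Leo: free for 16:00-16:30. Vera: not fully free for 16:00-16:30.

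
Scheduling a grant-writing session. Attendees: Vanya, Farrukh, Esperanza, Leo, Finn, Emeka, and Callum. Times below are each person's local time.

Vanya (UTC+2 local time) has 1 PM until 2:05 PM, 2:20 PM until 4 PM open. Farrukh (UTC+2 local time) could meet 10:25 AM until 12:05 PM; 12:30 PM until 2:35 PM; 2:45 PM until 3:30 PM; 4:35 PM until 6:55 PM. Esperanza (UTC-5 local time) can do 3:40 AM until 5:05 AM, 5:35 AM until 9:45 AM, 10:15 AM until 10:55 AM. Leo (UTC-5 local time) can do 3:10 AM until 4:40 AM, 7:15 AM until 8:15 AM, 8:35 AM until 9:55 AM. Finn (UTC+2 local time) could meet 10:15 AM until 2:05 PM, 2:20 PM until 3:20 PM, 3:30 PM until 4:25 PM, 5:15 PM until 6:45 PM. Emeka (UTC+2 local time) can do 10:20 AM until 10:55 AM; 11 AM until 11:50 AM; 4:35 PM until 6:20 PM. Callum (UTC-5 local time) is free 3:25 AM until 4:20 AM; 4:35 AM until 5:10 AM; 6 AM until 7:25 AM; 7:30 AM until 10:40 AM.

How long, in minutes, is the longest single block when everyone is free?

Vanya in UTC: 11:00-12:05, 12:20-14:00 (subtract 2h to convert from UTC+2).
Farrukh in UTC: 08:25-10:05, 10:30-12:35, 12:45-13:30, 14:35-16:55 (subtract 2h to convert from UTC+2).
Esperanza in UTC: 08:40-10:05, 10:35-14:45, 15:15-15:55 (add 5h to convert from UTC-5).
Leo in UTC: 08:10-09:40, 12:15-13:15, 13:35-14:55 (add 5h to convert from UTC-5).
Finn in UTC: 08:15-12:05, 12:20-13:20, 13:30-14:25, 15:15-16:45 (subtract 2h to convert from UTC+2).
Emeka in UTC: 08:20-08:55, 09:00-09:50, 14:35-16:20 (subtract 2h to convert from UTC+2).
Callum in UTC: 08:25-09:20, 09:35-10:10, 11:00-12:25, 12:30-15:40 (add 5h to convert from UTC-5).
Vanya ∩ Farrukh: 11:00-12:05, 12:20-12:35, 12:45-13:30.
Vanya ∩ Farrukh ∩ Esperanza: 11:00-12:05, 12:20-12:35, 12:45-13:30.
Vanya ∩ Farrukh ∩ Esperanza ∩ Leo: 12:20-12:35, 12:45-13:15.
Vanya ∩ Farrukh ∩ Esperanza ∩ Leo ∩ Finn: 12:20-12:35, 12:45-13:15.
Vanya ∩ Farrukh ∩ Esperanza ∩ Leo ∩ Finn ∩ Emeka: ∅.
Vanya ∩ Farrukh ∩ Esperanza ∩ Leo ∩ Finn ∩ Emeka ∩ Callum: ∅.
There is no time when everyone is free.
No common window exists, so the longest block is 0 minutes.

0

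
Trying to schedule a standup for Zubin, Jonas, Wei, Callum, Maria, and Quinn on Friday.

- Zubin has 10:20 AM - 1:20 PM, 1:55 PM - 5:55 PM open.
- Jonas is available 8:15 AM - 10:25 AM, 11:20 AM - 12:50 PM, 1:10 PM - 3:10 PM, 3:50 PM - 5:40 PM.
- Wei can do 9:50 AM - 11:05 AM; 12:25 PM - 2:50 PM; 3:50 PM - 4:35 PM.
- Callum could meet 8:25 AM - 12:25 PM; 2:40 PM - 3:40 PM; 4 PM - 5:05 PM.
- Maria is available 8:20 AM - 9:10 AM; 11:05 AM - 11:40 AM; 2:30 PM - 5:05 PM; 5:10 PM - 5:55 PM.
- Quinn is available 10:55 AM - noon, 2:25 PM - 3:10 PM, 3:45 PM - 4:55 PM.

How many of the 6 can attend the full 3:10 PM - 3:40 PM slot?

3

Zubin, Callum, and Maria can make the full 15:10-15:40 slot — that's 3.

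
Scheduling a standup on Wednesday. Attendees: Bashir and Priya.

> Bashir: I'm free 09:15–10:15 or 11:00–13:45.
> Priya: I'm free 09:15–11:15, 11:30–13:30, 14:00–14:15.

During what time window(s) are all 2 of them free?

09:15-10:15, 11:00-11:15, 11:30-13:30

Bashir ∩ Priya: 09:15-10:15, 11:00-11:15, 11:30-13:30.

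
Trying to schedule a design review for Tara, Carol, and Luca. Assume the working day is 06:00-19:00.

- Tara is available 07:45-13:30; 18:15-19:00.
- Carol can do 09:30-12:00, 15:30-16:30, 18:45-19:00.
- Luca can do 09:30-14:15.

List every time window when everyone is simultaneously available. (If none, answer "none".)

Tara ∩ Carol: 09:30-12:00, 18:45-19:00.
Tara ∩ Carol ∩ Luca: 09:30-12:00.
Those are the intersection windows.

09:30-12:00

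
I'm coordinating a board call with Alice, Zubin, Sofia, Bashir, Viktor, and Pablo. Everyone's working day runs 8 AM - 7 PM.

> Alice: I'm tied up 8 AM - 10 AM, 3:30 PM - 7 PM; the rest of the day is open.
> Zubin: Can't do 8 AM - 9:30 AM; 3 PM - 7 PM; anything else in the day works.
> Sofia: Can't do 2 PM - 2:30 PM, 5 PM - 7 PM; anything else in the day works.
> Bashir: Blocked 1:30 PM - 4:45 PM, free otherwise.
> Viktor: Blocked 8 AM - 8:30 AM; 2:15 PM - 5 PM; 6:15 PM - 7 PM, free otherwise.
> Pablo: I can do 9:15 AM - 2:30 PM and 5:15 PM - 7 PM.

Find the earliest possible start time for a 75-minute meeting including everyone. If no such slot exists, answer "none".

Alice free: 10:00-15:30 (invert busy blocks within the working day).
Zubin free: 09:30-15:00 (invert busy blocks within the working day).
Sofia free: 08:00-14:00, 14:30-17:00 (invert busy blocks within the working day).
Bashir free: 08:00-13:30, 16:45-19:00 (invert busy blocks within the working day).
Viktor free: 08:30-14:15, 17:00-18:15 (invert busy blocks within the working day).
Pablo free: 09:15-14:30, 17:15-19:00.
Alice ∩ Zubin: 10:00-15:00.
Alice ∩ Zubin ∩ Sofia: 10:00-14:00, 14:30-15:00.
Alice ∩ Zubin ∩ Sofia ∩ Bashir: 10:00-13:30.
Alice ∩ Zubin ∩ Sofia ∩ Bashir ∩ Viktor: 10:00-13:30.
Alice ∩ Zubin ∩ Sofia ∩ Bashir ∩ Viktor ∩ Pablo: 10:00-13:30.
The first common window of at least 75 minutes is 10:00-13:30, so the earliest start is 10:00.

10:00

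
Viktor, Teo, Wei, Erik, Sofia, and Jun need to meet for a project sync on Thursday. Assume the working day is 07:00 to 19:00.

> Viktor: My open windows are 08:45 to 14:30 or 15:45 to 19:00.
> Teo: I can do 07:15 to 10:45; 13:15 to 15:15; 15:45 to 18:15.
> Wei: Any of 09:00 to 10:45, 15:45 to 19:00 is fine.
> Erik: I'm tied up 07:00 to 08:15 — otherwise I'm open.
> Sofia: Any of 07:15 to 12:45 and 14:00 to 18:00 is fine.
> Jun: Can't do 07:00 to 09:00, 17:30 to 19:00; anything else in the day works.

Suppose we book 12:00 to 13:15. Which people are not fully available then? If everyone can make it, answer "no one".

Viktor free: 08:45-14:30, 15:45-19:00.
Teo free: 07:15-10:45, 13:15-15:15, 15:45-18:15.
Wei free: 09:00-10:45, 15:45-19:00.
Erik free: 08:15-19:00 (invert busy blocks within the working day).
Sofia free: 07:15-12:45, 14:00-18:00.
Jun free: 09:00-17:30 (invert busy blocks within the working day).
Viktor: free for 12:00-13:15. Teo: not fully free for 12:00-13:15. Wei: not fully free for 12:00-13:15. Erik: free for 12:00-13:15. Sofia: not fully free for 12:00-13:15. Jun: free for 12:00-13:15.

Sofia, Teo, Wei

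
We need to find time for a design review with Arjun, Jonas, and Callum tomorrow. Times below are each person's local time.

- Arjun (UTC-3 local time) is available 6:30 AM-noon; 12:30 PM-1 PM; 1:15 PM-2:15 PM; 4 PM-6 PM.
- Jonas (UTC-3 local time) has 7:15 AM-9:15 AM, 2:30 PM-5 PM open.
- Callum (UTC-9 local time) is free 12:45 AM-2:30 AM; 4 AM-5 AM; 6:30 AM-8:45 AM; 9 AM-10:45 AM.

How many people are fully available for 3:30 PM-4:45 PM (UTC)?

Arjun in UTC: 09:30-15:00, 15:30-16:00, 16:15-17:15, 19:00-21:00 (add 3h to convert from UTC-3).
Jonas in UTC: 10:15-12:15, 17:30-20:00 (add 3h to convert from UTC-3).
Callum in UTC: 09:45-11:30, 13:00-14:00, 15:30-17:45, 18:00-19:45 (add 9h to convert from UTC-9).
Callum can make the full 15:30-16:45 slot — that's 1.

1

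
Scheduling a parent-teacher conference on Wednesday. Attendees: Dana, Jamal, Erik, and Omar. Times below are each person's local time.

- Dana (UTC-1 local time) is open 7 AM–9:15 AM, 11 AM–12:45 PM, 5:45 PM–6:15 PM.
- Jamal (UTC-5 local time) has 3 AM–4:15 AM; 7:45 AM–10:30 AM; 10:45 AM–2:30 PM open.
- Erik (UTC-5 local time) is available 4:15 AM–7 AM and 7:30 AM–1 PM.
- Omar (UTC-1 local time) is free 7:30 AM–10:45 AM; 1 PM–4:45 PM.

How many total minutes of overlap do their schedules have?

0

Dana in UTC: 08:00-10:15, 12:00-13:45, 18:45-19:15 (add 1h to convert from UTC-1).
Jamal in UTC: 08:00-09:15, 12:45-15:30, 15:45-19:30 (add 5h to convert from UTC-5).
Erik in UTC: 09:15-12:00, 12:30-18:00 (add 5h to convert from UTC-5).
Omar in UTC: 08:30-11:45, 14:00-17:45 (add 1h to convert from UTC-1).
Dana ∩ Jamal: 08:00-09:15, 12:45-13:45, 18:45-19:15.
Dana ∩ Jamal ∩ Erik: 12:45-13:45.
Dana ∩ Jamal ∩ Erik ∩ Omar: ∅.
There is no time when everyone is free.
There is no common window, so the total is 0 minutes.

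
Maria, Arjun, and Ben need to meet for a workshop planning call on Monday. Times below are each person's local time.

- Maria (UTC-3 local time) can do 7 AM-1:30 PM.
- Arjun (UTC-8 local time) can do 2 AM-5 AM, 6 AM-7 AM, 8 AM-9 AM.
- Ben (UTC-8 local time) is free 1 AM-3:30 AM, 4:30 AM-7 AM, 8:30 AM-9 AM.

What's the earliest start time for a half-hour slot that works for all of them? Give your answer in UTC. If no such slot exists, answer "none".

10:00

Maria in UTC: 10:00-16:30 (add 3h to convert from UTC-3).
Arjun in UTC: 10:00-13:00, 14:00-15:00, 16:00-17:00 (add 8h to convert from UTC-8).
Ben in UTC: 09:00-11:30, 12:30-15:00, 16:30-17:00 (add 8h to convert from UTC-8).
Maria ∩ Arjun: 10:00-13:00, 14:00-15:00, 16:00-16:30.
Maria ∩ Arjun ∩ Ben: 10:00-11:30, 12:30-13:00, 14:00-15:00.
Those are the intersection windows.
The first common window of at least 30 minutes is 10:00-11:30, so the earliest start is 10:00.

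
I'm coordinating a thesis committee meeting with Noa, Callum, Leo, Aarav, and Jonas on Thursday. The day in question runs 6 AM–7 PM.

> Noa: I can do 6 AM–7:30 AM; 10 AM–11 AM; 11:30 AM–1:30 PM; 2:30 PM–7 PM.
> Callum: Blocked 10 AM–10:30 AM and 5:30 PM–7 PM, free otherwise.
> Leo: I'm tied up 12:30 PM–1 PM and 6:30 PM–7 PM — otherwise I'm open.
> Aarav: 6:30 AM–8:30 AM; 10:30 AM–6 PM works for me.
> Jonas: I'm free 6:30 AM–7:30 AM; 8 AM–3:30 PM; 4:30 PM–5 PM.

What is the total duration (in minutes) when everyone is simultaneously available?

Noa free: 06:00-07:30, 10:00-11:00, 11:30-13:30, 14:30-19:00.
Callum free: 06:00-10:00, 10:30-17:30 (invert busy blocks within the working day).
Leo free: 06:00-12:30, 13:00-18:30 (invert busy blocks within the working day).
Aarav free: 06:30-08:30, 10:30-18:00.
Jonas free: 06:30-07:30, 08:00-15:30, 16:30-17:00.
Noa ∩ Callum: 06:00-07:30, 10:30-11:00, 11:30-13:30, 14:30-17:30.
Noa ∩ Callum ∩ Leo: 06:00-07:30, 10:30-11:00, 11:30-12:30, 13:00-13:30, 14:30-17:30.
Noa ∩ Callum ∩ Leo ∩ Aarav: 06:30-07:30, 10:30-11:00, 11:30-12:30, 13:00-13:30, 14:30-17:30.
Noa ∩ Callum ∩ Leo ∩ Aarav ∩ Jonas: 06:30-07:30, 10:30-11:00, 11:30-12:30, 13:00-13:30, 14:30-15:30, 16:30-17:00.
Those are the intersection windows.
Summing the common windows: 60 + 30 + 60 + 30 + 60 + 30 = 270 minutes.

270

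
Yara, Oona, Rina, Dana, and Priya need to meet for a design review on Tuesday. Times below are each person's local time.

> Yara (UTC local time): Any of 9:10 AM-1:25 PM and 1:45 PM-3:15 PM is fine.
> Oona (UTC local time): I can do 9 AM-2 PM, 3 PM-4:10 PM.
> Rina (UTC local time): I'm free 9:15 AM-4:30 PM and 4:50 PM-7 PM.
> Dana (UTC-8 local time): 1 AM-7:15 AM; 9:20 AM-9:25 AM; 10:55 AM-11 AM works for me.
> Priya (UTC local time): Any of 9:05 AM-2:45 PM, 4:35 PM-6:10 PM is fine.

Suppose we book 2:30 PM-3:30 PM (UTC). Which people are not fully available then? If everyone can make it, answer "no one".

Dana, Oona, Priya, Yara

Yara in UTC: 09:10-13:25, 13:45-15:15.
Oona in UTC: 09:00-14:00, 15:00-16:10.
Rina in UTC: 09:15-16:30, 16:50-19:00.
Dana in UTC: 09:00-15:15, 17:20-17:25, 18:55-19:00 (add 8h to convert from UTC-8).
Priya in UTC: 09:05-14:45, 16:35-18:10.
Yara: not fully free for 14:30-15:30. Oona: not fully free for 14:30-15:30. Rina: free for 14:30-15:30. Dana: not fully free for 14:30-15:30. Priya: not fully free for 14:30-15:30.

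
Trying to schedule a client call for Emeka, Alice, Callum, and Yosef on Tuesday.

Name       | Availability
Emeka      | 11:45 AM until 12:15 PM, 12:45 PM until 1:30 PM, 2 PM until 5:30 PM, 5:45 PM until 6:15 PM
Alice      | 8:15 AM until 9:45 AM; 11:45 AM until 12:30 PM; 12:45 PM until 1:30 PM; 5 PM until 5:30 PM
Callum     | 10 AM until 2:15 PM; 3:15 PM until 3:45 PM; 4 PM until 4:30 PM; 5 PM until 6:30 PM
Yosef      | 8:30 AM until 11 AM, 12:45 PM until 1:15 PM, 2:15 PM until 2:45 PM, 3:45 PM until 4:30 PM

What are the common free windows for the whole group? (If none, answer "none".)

Emeka ∩ Alice: 11:45-12:15, 12:45-13:30, 17:00-17:30.
Emeka ∩ Alice ∩ Callum: 11:45-12:15, 12:45-13:30, 17:00-17:30.
Emeka ∩ Alice ∩ Callum ∩ Yosef: 12:45-13:15.
Those are the intersection windows.

12:45-13:15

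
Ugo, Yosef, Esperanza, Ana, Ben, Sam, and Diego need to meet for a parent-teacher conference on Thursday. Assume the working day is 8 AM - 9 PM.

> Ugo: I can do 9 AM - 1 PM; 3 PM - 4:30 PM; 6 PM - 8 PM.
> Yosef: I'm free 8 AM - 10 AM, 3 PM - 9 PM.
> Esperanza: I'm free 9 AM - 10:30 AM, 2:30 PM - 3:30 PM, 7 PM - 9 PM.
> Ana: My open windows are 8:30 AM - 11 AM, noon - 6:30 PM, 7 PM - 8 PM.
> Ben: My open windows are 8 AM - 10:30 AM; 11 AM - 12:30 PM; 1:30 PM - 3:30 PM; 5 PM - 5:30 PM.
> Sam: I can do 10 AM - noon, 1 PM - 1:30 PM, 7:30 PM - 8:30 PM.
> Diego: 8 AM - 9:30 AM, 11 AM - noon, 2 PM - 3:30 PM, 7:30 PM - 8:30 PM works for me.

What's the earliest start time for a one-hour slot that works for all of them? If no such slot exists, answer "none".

Ugo ∩ Yosef: 09:00-10:00, 15:00-16:30, 18:00-20:00.
Ugo ∩ Yosef ∩ Esperanza: 09:00-10:00, 15:00-15:30, 19:00-20:00.
Ugo ∩ Yosef ∩ Esperanza ∩ Ana: 09:00-10:00, 15:00-15:30, 19:00-20:00.
Ugo ∩ Yosef ∩ Esperanza ∩ Ana ∩ Ben: 09:00-10:00, 15:00-15:30.
Ugo ∩ Yosef ∩ Esperanza ∩ Ana ∩ Ben ∩ Sam: ∅.
Ugo ∩ Yosef ∩ Esperanza ∩ Ana ∩ Ben ∩ Sam ∩ Diego: ∅.
There is no time when everyone is free.
No common window is at least 60 minutes long.

none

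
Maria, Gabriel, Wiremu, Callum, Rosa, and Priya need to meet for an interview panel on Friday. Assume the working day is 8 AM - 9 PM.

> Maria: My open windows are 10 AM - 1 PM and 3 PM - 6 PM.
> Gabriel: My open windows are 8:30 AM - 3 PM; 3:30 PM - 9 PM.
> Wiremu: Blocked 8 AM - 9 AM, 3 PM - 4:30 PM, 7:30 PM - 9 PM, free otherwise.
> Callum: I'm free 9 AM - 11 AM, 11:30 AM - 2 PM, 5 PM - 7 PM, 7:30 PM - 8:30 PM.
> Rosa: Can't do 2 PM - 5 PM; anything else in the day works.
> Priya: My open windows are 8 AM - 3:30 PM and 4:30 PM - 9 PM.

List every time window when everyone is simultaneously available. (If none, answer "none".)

10:00-11:00, 11:30-13:00, 17:00-18:00

Maria free: 10:00-13:00, 15:00-18:00.
Gabriel free: 08:30-15:00, 15:30-21:00.
Wiremu free: 09:00-15:00, 16:30-19:30 (invert busy blocks within the working day).
Callum free: 09:00-11:00, 11:30-14:00, 17:00-19:00, 19:30-20:30.
Rosa free: 08:00-14:00, 17:00-21:00 (invert busy blocks within the working day).
Priya free: 08:00-15:30, 16:30-21:00.
Maria ∩ Gabriel: 10:00-13:00, 15:30-18:00.
Maria ∩ Gabriel ∩ Wiremu: 10:00-13:00, 16:30-18:00.
Maria ∩ Gabriel ∩ Wiremu ∩ Callum: 10:00-11:00, 11:30-13:00, 17:00-18:00.
Maria ∩ Gabriel ∩ Wiremu ∩ Callum ∩ Rosa: 10:00-11:00, 11:30-13:00, 17:00-18:00.
Maria ∩ Gabriel ∩ Wiremu ∩ Callum ∩ Rosa ∩ Priya: 10:00-11:00, 11:30-13:00, 17:00-18:00.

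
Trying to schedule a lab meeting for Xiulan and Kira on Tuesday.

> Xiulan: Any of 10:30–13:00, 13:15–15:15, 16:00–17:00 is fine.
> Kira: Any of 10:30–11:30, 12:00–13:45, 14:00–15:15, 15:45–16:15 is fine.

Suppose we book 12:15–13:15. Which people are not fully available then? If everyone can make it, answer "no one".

Xiulan

Xiulan: not fully free for 12:15-13:15. Kira: free for 12:15-13:15.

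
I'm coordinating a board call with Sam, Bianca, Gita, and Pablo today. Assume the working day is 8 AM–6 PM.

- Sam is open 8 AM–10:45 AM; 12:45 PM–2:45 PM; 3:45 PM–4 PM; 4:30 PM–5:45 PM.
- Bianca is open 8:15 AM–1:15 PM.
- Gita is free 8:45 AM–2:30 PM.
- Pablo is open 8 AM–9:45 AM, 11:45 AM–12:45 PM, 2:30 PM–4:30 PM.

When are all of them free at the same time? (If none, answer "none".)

08:45-09:45

Sam ∩ Bianca: 08:15-10:45, 12:45-13:15.
Sam ∩ Bianca ∩ Gita: 08:45-10:45, 12:45-13:15.
Sam ∩ Bianca ∩ Gita ∩ Pablo: 08:45-09:45.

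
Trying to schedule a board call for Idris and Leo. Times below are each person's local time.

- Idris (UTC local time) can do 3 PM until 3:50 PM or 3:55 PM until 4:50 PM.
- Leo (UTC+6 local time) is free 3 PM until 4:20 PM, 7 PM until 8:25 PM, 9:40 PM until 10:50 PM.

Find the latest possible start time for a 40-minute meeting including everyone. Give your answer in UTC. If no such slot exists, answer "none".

16:10

Idris in UTC: 15:00-15:50, 15:55-16:50.
Leo in UTC: 09:00-10:20, 13:00-14:25, 15:40-16:50 (subtract 6h to convert from UTC+6).
Idris ∩ Leo: 15:40-15:50, 15:55-16:50.
The last common window of at least 40 minutes is 15:55-16:50; a 40-minute meeting can start as late as 16:10 and still end by 16:50.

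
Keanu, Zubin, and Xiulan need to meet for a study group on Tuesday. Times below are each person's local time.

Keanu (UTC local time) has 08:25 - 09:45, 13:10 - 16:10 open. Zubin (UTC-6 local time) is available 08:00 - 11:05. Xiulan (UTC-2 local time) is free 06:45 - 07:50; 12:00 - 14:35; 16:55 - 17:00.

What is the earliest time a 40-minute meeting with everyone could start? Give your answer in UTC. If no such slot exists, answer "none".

Keanu in UTC: 08:25-09:45, 13:10-16:10.
Zubin in UTC: 14:00-17:05 (add 6h to convert from UTC-6).
Xiulan in UTC: 08:45-09:50, 14:00-16:35, 18:55-19:00 (add 2h to convert from UTC-2).
Keanu ∩ Zubin: 14:00-16:10.
Keanu ∩ Zubin ∩ Xiulan: 14:00-16:10.
Those are the intersection windows.
The first common window of at least 40 minutes is 14:00-16:10, so the earliest start is 14:00.

14:00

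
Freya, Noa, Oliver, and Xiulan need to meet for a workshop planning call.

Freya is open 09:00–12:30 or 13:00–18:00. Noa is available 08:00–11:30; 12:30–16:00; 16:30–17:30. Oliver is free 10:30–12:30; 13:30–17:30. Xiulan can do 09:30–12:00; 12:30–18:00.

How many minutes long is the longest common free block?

Freya ∩ Noa: 09:00-11:30, 13:00-16:00, 16:30-17:30.
Freya ∩ Noa ∩ Oliver: 10:30-11:30, 13:30-16:00, 16:30-17:30.
Freya ∩ Noa ∩ Oliver ∩ Xiulan: 10:30-11:30, 13:30-16:00, 16:30-17:30.
The longest is 13:30-16:00 at 150 minutes.

150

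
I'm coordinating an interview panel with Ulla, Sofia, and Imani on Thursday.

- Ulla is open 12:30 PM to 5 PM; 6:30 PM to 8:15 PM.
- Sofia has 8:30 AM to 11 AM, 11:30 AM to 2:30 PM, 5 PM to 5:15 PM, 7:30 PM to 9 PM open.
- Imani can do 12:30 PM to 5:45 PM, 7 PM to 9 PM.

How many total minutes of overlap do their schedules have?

165

Ulla ∩ Sofia: 12:30-14:30, 19:30-20:15.
Ulla ∩ Sofia ∩ Imani: 12:30-14:30, 19:30-20:15.
Summing the common windows: 120 + 45 = 165 minutes.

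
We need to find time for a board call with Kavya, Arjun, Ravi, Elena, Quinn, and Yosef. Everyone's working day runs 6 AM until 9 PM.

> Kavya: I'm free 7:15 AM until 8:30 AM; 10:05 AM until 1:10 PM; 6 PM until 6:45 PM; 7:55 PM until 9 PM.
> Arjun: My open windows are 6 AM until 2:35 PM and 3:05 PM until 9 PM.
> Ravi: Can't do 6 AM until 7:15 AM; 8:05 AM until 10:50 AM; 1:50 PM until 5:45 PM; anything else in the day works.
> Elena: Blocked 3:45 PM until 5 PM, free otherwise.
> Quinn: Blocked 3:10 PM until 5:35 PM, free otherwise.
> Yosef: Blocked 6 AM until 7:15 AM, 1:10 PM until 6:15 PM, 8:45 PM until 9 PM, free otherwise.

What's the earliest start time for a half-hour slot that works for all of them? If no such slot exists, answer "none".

07:15

Kavya free: 07:15-08:30, 10:05-13:10, 18:00-18:45, 19:55-21:00.
Arjun free: 06:00-14:35, 15:05-21:00.
Ravi free: 07:15-08:05, 10:50-13:50, 17:45-21:00 (invert busy blocks within the working day).
Elena free: 06:00-15:45, 17:00-21:00 (invert busy blocks within the working day).
Quinn free: 06:00-15:10, 17:35-21:00 (invert busy blocks within the working day).
Yosef free: 07:15-13:10, 18:15-20:45 (invert busy blocks within the working day).
Kavya ∩ Arjun: 07:15-08:30, 10:05-13:10, 18:00-18:45, 19:55-21:00.
Kavya ∩ Arjun ∩ Ravi: 07:15-08:05, 10:50-13:10, 18:00-18:45, 19:55-21:00.
Kavya ∩ Arjun ∩ Ravi ∩ Elena: 07:15-08:05, 10:50-13:10, 18:00-18:45, 19:55-21:00.
Kavya ∩ Arjun ∩ Ravi ∩ Elena ∩ Quinn: 07:15-08:05, 10:50-13:10, 18:00-18:45, 19:55-21:00.
Kavya ∩ Arjun ∩ Ravi ∩ Elena ∩ Quinn ∩ Yosef: 07:15-08:05, 10:50-13:10, 18:15-18:45, 19:55-20:45.
The first common window of at least 30 minutes is 07:15-08:05, so the earliest start is 07:15.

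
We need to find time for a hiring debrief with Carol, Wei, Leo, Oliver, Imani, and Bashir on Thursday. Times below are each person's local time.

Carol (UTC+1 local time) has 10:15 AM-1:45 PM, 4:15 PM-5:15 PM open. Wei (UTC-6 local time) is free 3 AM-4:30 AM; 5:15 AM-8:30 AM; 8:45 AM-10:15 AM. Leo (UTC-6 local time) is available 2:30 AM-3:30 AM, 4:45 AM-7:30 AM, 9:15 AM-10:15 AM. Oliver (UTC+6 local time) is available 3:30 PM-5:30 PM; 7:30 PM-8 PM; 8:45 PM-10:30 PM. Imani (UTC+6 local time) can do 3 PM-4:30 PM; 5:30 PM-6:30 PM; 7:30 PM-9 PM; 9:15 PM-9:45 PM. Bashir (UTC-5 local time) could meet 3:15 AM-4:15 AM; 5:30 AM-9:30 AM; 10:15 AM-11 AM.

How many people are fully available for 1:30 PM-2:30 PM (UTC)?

3

Carol in UTC: 09:15-12:45, 15:15-16:15 (subtract 1h to convert from UTC+1).
Wei in UTC: 09:00-10:30, 11:15-14:30, 14:45-16:15 (add 6h to convert from UTC-6).
Leo in UTC: 08:30-09:30, 10:45-13:30, 15:15-16:15 (add 6h to convert from UTC-6).
Oliver in UTC: 09:30-11:30, 13:30-14:00, 14:45-16:30 (subtract 6h to convert from UTC+6).
Imani in UTC: 09:00-10:30, 11:30-12:30, 13:30-15:00, 15:15-15:45 (subtract 6h to convert from UTC+6).
Bashir in UTC: 08:15-09:15, 10:30-14:30, 15:15-16:00 (add 5h to convert from UTC-5).
Wei, Imani, and Bashir can make the full 13:30-14:30 slot — that's 3.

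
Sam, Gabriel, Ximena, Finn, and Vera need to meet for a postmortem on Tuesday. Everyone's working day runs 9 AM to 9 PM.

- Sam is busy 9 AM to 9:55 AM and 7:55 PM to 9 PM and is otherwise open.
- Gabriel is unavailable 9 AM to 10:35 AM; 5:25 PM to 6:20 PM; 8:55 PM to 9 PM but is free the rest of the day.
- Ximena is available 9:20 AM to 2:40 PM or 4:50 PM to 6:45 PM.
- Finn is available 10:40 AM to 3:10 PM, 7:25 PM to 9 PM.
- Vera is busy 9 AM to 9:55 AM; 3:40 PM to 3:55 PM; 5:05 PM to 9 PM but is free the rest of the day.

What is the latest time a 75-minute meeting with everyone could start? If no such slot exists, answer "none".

13:25

Sam free: 09:55-19:55 (invert busy blocks within the working day).
Gabriel free: 10:35-17:25, 18:20-20:55 (invert busy blocks within the working day).
Ximena free: 09:20-14:40, 16:50-18:45.
Finn free: 10:40-15:10, 19:25-21:00.
Vera free: 09:55-15:40, 15:55-17:05 (invert busy blocks within the working day).
Sam ∩ Gabriel: 10:35-17:25, 18:20-19:55.
Sam ∩ Gabriel ∩ Ximena: 10:35-14:40, 16:50-17:25, 18:20-18:45.
Sam ∩ Gabriel ∩ Ximena ∩ Finn: 10:40-14:40.
Sam ∩ Gabriel ∩ Ximena ∩ Finn ∩ Vera: 10:40-14:40.
The last common window of at least 75 minutes is 10:40-14:40; a 75-minute meeting can start as late as 13:25 and still end by 14:40.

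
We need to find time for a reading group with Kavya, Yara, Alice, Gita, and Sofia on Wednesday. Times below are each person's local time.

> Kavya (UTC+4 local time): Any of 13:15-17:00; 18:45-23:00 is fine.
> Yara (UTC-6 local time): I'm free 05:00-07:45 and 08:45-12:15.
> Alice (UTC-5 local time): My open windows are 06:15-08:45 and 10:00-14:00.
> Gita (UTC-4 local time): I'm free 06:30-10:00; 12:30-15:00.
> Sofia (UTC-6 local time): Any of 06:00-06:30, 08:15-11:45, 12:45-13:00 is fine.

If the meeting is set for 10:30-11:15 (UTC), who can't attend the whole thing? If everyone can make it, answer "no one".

Kavya in UTC: 09:15-13:00, 14:45-19:00 (subtract 4h to convert from UTC+4).
Yara in UTC: 11:00-13:45, 14:45-18:15 (add 6h to convert from UTC-6).
Alice in UTC: 11:15-13:45, 15:00-19:00 (add 5h to convert from UTC-5).
Gita in UTC: 10:30-14:00, 16:30-19:00 (add 4h to convert from UTC-4).
Sofia in UTC: 12:00-12:30, 14:15-17:45, 18:45-19:00 (add 6h to convert from UTC-6).
Kavya: free for 10:30-11:15. Yara: not fully free for 10:30-11:15. Alice: not fully free for 10:30-11:15. Gita: free for 10:30-11:15. Sofia: not fully free for 10:30-11:15.

Alice, Sofia, Yara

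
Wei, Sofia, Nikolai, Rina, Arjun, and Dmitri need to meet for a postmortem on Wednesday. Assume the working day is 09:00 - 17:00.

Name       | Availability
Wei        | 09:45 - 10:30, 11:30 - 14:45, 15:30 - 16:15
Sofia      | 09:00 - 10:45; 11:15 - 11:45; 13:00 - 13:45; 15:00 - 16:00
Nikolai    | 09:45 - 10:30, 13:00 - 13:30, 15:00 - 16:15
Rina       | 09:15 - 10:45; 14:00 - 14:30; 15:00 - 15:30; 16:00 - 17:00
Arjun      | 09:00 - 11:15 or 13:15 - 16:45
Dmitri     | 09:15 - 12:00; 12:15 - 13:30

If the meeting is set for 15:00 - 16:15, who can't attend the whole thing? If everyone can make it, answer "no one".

Dmitri, Rina, Sofia, Wei

Wei: not fully free for 15:00-16:15. Sofia: not fully free for 15:00-16:15. Nikolai: free for 15:00-16:15. Rina: not fully free for 15:00-16:15. Arjun: free for 15:00-16:15. Dmitri: not fully free for 15:00-16:15.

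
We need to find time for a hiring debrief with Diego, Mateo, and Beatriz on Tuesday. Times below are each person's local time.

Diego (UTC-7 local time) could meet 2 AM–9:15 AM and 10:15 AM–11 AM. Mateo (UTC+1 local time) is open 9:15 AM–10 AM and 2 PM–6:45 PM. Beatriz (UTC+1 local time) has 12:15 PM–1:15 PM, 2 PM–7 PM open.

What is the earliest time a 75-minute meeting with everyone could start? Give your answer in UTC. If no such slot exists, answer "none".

Diego in UTC: 09:00-16:15, 17:15-18:00 (add 7h to convert from UTC-7).
Mateo in UTC: 08:15-09:00, 13:00-17:45 (subtract 1h to convert from UTC+1).
Beatriz in UTC: 11:15-12:15, 13:00-18:00 (subtract 1h to convert from UTC+1).
Diego ∩ Mateo: 13:00-16:15, 17:15-17:45.
Diego ∩ Mateo ∩ Beatriz: 13:00-16:15, 17:15-17:45.
The first common window of at least 75 minutes is 13:00-16:15, so the earliest start is 13:00.

13:00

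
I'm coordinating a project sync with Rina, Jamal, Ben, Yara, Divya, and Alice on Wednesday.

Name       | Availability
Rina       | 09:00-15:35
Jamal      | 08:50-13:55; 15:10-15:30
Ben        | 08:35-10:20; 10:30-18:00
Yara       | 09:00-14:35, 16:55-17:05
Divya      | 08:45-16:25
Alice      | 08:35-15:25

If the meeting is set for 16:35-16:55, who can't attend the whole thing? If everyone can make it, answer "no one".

Rina: not fully free for 16:35-16:55. Jamal: not fully free for 16:35-16:55. Ben: free for 16:35-16:55. Yara: not fully free for 16:35-16:55. Divya: not fully free for 16:35-16:55. Alice: not fully free for 16:35-16:55.

Alice, Divya, Jamal, Rina, Yara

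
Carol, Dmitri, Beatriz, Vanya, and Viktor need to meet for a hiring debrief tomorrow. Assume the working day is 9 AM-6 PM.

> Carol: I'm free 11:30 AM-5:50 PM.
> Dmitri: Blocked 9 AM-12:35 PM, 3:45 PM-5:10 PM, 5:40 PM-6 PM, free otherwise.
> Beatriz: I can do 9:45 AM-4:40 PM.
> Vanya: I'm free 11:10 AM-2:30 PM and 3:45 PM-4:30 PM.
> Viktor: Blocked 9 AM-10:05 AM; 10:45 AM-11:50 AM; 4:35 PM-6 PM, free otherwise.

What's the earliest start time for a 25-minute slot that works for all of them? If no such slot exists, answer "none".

Carol free: 11:30-17:50.
Dmitri free: 12:35-15:45, 17:10-17:40 (invert busy blocks within the working day).
Beatriz free: 09:45-16:40.
Vanya free: 11:10-14:30, 15:45-16:30.
Viktor free: 10:05-10:45, 11:50-16:35 (invert busy blocks within the working day).
Carol ∩ Dmitri: 12:35-15:45, 17:10-17:40.
Carol ∩ Dmitri ∩ Beatriz: 12:35-15:45.
Carol ∩ Dmitri ∩ Beatriz ∩ Vanya: 12:35-14:30.
Carol ∩ Dmitri ∩ Beatriz ∩ Vanya ∩ Viktor: 12:35-14:30.
The first common window of at least 25 minutes is 12:35-14:30, so the earliest start is 12:35.

12:35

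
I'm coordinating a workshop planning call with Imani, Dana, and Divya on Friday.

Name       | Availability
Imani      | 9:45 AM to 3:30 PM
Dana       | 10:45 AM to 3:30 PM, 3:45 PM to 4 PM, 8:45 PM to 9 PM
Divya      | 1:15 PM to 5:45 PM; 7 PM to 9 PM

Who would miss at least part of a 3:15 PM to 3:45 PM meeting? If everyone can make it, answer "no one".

Dana, Imani

Imani: not fully free for 15:15-15:45. Dana: not fully free for 15:15-15:45. Divya: free for 15:15-15:45.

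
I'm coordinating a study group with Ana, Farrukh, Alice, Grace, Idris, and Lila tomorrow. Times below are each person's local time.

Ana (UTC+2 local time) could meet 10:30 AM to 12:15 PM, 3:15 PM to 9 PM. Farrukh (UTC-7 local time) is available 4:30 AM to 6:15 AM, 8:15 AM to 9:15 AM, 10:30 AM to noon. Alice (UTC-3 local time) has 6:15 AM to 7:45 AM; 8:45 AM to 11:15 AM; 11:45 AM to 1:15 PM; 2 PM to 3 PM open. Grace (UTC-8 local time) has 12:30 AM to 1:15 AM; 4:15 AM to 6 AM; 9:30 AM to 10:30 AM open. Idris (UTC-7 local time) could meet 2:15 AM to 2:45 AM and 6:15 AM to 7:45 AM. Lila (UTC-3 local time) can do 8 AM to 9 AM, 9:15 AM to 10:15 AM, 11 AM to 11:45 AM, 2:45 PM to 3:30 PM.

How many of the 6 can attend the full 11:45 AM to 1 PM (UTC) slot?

Ana in UTC: 08:30-10:15, 13:15-19:00 (subtract 2h to convert from UTC+2).
Farrukh in UTC: 11:30-13:15, 15:15-16:15, 17:30-19:00 (add 7h to convert from UTC-7).
Alice in UTC: 09:15-10:45, 11:45-14:15, 14:45-16:15, 17:00-18:00 (add 3h to convert from UTC-3).
Grace in UTC: 08:30-09:15, 12:15-14:00, 17:30-18:30 (add 8h to convert from UTC-8).
Idris in UTC: 09:15-09:45, 13:15-14:45 (add 7h to convert from UTC-7).
Lila in UTC: 11:00-12:00, 12:15-13:15, 14:00-14:45, 17:45-18:30 (add 3h to convert from UTC-3).
Farrukh and Alice can make the full 11:45-13:00 slot — that's 2.

2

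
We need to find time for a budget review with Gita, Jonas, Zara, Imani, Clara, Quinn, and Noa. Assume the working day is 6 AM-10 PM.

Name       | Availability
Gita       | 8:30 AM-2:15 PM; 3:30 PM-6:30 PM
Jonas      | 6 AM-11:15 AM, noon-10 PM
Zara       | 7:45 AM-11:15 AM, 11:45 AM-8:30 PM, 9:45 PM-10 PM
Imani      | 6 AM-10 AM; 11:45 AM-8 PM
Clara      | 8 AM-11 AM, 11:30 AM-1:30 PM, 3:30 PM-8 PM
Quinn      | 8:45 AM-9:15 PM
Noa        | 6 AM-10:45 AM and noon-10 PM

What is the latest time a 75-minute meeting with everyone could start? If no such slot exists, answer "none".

Gita ∩ Jonas: 08:30-11:15, 12:00-14:15, 15:30-18:30.
Gita ∩ Jonas ∩ Zara: 08:30-11:15, 12:00-14:15, 15:30-18:30.
Gita ∩ Jonas ∩ Zara ∩ Imani: 08:30-10:00, 12:00-14:15, 15:30-18:30.
Gita ∩ Jonas ∩ Zara ∩ Imani ∩ Clara: 08:30-10:00, 12:00-13:30, 15:30-18:30.
Gita ∩ Jonas ∩ Zara ∩ Imani ∩ Clara ∩ Quinn: 08:45-10:00, 12:00-13:30, 15:30-18:30.
Gita ∩ Jonas ∩ Zara ∩ Imani ∩ Clara ∩ Quinn ∩ Noa: 08:45-10:00, 12:00-13:30, 15:30-18:30.
The last common window of at least 75 minutes is 15:30-18:30; a 75-minute meeting can start as late as 17:15 and still end by 18:30.

17:15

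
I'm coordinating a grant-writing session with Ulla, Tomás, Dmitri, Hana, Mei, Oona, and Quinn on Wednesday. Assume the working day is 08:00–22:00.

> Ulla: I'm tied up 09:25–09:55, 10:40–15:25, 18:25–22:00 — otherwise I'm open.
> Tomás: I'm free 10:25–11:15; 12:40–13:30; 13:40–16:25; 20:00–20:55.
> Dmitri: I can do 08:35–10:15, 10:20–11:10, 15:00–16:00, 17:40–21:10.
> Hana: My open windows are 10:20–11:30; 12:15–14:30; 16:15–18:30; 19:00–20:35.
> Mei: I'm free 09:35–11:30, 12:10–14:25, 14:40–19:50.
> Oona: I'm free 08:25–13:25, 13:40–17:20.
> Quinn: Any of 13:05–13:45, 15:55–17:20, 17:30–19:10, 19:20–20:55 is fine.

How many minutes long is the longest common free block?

0

Ulla free: 08:00-09:25, 09:55-10:40, 15:25-18:25 (invert busy blocks within the working day).
Tomás free: 10:25-11:15, 12:40-13:30, 13:40-16:25, 20:00-20:55.
Dmitri free: 08:35-10:15, 10:20-11:10, 15:00-16:00, 17:40-21:10.
Hana free: 10:20-11:30, 12:15-14:30, 16:15-18:30, 19:00-20:35.
Mei free: 09:35-11:30, 12:10-14:25, 14:40-19:50.
Oona free: 08:25-13:25, 13:40-17:20.
Quinn free: 13:05-13:45, 15:55-17:20, 17:30-19:10, 19:20-20:55.
Ulla ∩ Tomás: 10:25-10:40, 15:25-16:25.
Ulla ∩ Tomás ∩ Dmitri: 10:25-10:40, 15:25-16:00.
Ulla ∩ Tomás ∩ Dmitri ∩ Hana: 10:25-10:40.
Ulla ∩ Tomás ∩ Dmitri ∩ Hana ∩ Mei: 10:25-10:40.
Ulla ∩ Tomás ∩ Dmitri ∩ Hana ∩ Mei ∩ Oona: 10:25-10:40.
Ulla ∩ Tomás ∩ Dmitri ∩ Hana ∩ Mei ∩ Oona ∩ Quinn: ∅.
There is no time when everyone is free.
No common window exists, so the longest block is 0 minutes.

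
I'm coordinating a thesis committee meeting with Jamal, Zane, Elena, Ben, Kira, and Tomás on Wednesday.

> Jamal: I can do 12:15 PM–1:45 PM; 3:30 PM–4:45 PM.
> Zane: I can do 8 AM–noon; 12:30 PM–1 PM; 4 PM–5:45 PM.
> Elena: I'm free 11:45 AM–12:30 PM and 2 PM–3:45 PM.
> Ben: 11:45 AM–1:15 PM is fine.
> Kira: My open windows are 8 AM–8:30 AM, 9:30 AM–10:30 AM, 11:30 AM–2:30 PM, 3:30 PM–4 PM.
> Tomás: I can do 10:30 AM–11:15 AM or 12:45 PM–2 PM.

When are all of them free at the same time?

none

Jamal ∩ Zane: 12:30-13:00, 16:00-16:45.
Jamal ∩ Zane ∩ Elena: ∅.
Jamal ∩ Zane ∩ Elena ∩ Ben: ∅.
Jamal ∩ Zane ∩ Elena ∩ Ben ∩ Kira: ∅.
Jamal ∩ Zane ∩ Elena ∩ Ben ∩ Kira ∩ Tomás: ∅.
There is no time when everyone is free.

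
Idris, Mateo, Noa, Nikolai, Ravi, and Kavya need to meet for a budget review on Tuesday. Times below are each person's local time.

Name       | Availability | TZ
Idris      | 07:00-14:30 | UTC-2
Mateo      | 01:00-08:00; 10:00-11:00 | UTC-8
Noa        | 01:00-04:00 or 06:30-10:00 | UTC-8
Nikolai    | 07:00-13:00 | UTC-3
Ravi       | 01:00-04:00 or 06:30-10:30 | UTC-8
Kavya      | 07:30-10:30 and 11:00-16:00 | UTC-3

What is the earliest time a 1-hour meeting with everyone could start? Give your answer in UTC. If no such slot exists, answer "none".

Idris in UTC: 09:00-16:30 (add 2h to convert from UTC-2).
Mateo in UTC: 09:00-16:00, 18:00-19:00 (add 8h to convert from UTC-8).
Noa in UTC: 09:00-12:00, 14:30-18:00 (add 8h to convert from UTC-8).
Nikolai in UTC: 10:00-16:00 (add 3h to convert from UTC-3).
Ravi in UTC: 09:00-12:00, 14:30-18:30 (add 8h to convert from UTC-8).
Kavya in UTC: 10:30-13:30, 14:00-19:00 (add 3h to convert from UTC-3).
Idris ∩ Mateo: 09:00-16:00.
Idris ∩ Mateo ∩ Noa: 09:00-12:00, 14:30-16:00.
Idris ∩ Mateo ∩ Noa ∩ Nikolai: 10:00-12:00, 14:30-16:00.
Idris ∩ Mateo ∩ Noa ∩ Nikolai ∩ Ravi: 10:00-12:00, 14:30-16:00.
Idris ∩ Mateo ∩ Noa ∩ Nikolai ∩ Ravi ∩ Kavya: 10:30-12:00, 14:30-16:00.
So the common availability across everyone is 10:30-12:00, 14:30-16:00.
The first common window of at least 60 minutes is 10:30-12:00, so the earliest start is 10:30.

10:30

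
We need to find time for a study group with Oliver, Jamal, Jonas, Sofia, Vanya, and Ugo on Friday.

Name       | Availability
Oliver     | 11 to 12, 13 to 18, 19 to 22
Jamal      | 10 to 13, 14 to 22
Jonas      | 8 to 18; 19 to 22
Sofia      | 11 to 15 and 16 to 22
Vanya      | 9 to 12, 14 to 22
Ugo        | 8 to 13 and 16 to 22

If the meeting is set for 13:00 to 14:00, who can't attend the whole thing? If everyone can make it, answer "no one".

Oliver: free for 13:00-14:00. Jamal: not fully free for 13:00-14:00. Jonas: free for 13:00-14:00. Sofia: free for 13:00-14:00. Vanya: not fully free for 13:00-14:00. Ugo: not fully free for 13:00-14:00.

Jamal, Ugo, Vanya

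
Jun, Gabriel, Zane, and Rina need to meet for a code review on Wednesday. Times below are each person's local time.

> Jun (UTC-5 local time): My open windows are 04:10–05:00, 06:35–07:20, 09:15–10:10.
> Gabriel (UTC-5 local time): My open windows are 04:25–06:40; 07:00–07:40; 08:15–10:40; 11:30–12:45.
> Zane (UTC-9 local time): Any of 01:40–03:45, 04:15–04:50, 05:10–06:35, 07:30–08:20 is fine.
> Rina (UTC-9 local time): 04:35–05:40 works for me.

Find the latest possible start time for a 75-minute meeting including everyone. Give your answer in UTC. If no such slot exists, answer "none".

none

Jun in UTC: 09:10-10:00, 11:35-12:20, 14:15-15:10 (add 5h to convert from UTC-5).
Gabriel in UTC: 09:25-11:40, 12:00-12:40, 13:15-15:40, 16:30-17:45 (add 5h to convert from UTC-5).
Zane in UTC: 10:40-12:45, 13:15-13:50, 14:10-15:35, 16:30-17:20 (add 9h to convert from UTC-9).
Rina in UTC: 13:35-14:40 (add 9h to convert from UTC-9).
Jun ∩ Gabriel: 09:25-10:00, 11:35-11:40, 12:00-12:20, 14:15-15:10.
Jun ∩ Gabriel ∩ Zane: 11:35-11:40, 12:00-12:20, 14:15-15:10.
Jun ∩ Gabriel ∩ Zane ∩ Rina: 14:15-14:40.
No common window is at least 75 minutes long.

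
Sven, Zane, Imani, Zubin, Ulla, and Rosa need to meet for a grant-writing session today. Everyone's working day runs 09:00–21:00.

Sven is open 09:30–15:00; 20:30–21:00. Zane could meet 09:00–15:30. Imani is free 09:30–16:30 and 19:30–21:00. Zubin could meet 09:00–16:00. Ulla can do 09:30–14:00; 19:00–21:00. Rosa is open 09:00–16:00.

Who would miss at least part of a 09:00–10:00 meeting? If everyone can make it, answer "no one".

Imani, Sven, Ulla

Sven: not fully free for 09:00-10:00. Zane: free for 09:00-10:00. Imani: not fully free for 09:00-10:00. Zubin: free for 09:00-10:00. Ulla: not fully free for 09:00-10:00. Rosa: free for 09:00-10:00.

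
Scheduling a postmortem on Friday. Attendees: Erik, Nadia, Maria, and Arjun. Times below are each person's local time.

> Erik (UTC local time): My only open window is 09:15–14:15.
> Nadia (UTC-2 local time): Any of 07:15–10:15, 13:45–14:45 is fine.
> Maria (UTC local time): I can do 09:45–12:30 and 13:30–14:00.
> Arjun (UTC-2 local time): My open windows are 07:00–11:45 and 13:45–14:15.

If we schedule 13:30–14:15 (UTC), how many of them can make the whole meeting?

Erik in UTC: 09:15-14:15.
Nadia in UTC: 09:15-12:15, 15:45-16:45 (add 2h to convert from UTC-2).
Maria in UTC: 09:45-12:30, 13:30-14:00.
Arjun in UTC: 09:00-13:45, 15:45-16:15 (add 2h to convert from UTC-2).
Erik can make the full 13:30-14:15 slot — that's 1.

1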